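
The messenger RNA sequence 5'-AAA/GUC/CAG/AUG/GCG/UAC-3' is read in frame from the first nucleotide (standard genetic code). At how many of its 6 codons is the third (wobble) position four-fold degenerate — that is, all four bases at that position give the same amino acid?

2

Codon 1 AAA (Lys): third position 2-fold.
Codon 2 GUC (Val): third position 4-fold.
Codon 3 CAG (Gln): third position 2-fold.
Codon 4 AUG (Met): third position 1-fold.
Codon 5 GCG (Ala): third position 4-fold.
Codon 6 UAC (Tyr): third position 2-fold.
Four-fold degenerate third positions: 2.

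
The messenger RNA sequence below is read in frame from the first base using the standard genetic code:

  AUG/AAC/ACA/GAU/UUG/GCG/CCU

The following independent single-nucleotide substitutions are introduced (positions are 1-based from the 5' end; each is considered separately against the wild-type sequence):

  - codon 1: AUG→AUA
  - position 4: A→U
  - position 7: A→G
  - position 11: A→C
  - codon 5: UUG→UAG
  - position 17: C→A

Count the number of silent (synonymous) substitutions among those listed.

Codon 1: AUG (Met) → AUA (Ile) — missense.
Codon 2: AAC (Asn) → UAC (Tyr) — missense.
Codon 3: ACA (Thr) → GCA (Ala) — missense.
Codon 4: GAU (Asp) → GCU (Ala) — missense.
Codon 5: UUG (Leu) → UAG (Stop) — nonsense.
Codon 6: GCG (Ala) → GAG (Glu) — missense.
Synonymous: 0 of 6.

0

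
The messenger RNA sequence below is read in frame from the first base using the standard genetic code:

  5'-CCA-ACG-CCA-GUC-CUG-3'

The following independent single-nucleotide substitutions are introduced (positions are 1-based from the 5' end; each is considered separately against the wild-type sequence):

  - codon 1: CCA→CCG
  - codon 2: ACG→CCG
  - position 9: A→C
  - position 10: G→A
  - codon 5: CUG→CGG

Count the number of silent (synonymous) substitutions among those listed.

2

Codon 1: CCA (Pro) → CCG (Pro) — synonymous.
Codon 2: ACG (Thr) → CCG (Pro) — missense.
Codon 3: CCA (Pro) → CCC (Pro) — synonymous.
Codon 4: GUC (Val) → AUC (Ile) — missense.
Codon 5: CUG (Leu) → CGG (Arg) — missense.
Synonymous: 2 of 5.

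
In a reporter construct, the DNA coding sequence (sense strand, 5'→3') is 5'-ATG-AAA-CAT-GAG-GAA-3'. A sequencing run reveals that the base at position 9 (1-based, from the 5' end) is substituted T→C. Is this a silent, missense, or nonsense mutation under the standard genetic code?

silent

Position 9 falls in codon 3: CAT → His.
After the substitution the codon is CAC → His.
Both encode His, so the change is synonymous.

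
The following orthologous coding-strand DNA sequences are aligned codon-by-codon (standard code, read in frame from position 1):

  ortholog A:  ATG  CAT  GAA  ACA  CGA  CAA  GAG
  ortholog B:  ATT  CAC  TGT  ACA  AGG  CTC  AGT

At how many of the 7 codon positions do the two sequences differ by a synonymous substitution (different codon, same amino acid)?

Codon 1: ATG Met / ATT Ile — nonsynonymous.
Codon 2: CAT His / CAC His — synonymous.
Codon 3: GAA Glu / TGT Cys — nonsynonymous.
Codon 4: ACA Thr / ACA Thr — identical.
Codon 5: CGA Arg / AGG Arg — synonymous.
Codon 6: CAA Gln / CTC Leu — nonsynonymous.
Codon 7: GAG Glu / AGT Ser — nonsynonymous.
Synonymous differences: 2.

2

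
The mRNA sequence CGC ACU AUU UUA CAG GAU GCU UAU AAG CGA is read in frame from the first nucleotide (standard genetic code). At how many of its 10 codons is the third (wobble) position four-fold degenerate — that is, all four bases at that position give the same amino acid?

Codon 1 CGC (Arg): third position 4-fold.
Codon 2 ACU (Thr): third position 4-fold.
Codon 3 AUU (Ile): third position 3-fold.
Codon 4 UUA (Leu): third position 2-fold.
Codon 5 CAG (Gln): third position 2-fold.
Codon 6 GAU (Asp): third position 2-fold.
Codon 7 GCU (Ala): third position 4-fold.
Codon 8 UAU (Tyr): third position 2-fold.
Codon 9 AAG (Lys): third position 2-fold.
Codon 10 CGA (Arg): third position 4-fold.
Four-fold degenerate third positions: 4.

4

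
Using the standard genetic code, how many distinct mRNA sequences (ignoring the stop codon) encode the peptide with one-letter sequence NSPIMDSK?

Asn: 2 codons.
Ser: 6 codons.
Pro: 4 codons.
Ile: 3 codons.
Met: 1 codon.
Asp: 2 codons.
Ser: 6 codons.
Lys: 2 codons.
2 × 6 × 4 × 3 × 1 × 2 × 6 × 2 = 3456.

3456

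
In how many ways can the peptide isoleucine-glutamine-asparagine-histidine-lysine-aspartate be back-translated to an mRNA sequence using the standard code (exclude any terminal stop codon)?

96

Ile: 3 codons.
Gln: 2 codons.
Asn: 2 codons.
His: 2 codons.
Lys: 2 codons.
Asp: 2 codons.
3 × 2 × 2 × 2 × 2 × 2 = 96.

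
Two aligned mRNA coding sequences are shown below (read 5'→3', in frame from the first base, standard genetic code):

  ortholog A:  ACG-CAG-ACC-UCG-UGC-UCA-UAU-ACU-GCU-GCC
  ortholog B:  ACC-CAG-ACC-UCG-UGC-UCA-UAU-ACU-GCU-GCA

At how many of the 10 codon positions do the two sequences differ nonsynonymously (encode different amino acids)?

Codon 1: ACG Thr / ACC Thr — synonymous.
Codon 2: CAG Gln / CAG Gln — identical.
Codon 3: ACC Thr / ACC Thr — identical.
Codon 4: UCG Ser / UCG Ser — identical.
Codon 5: UGC Cys / UGC Cys — identical.
Codon 6: UCA Ser / UCA Ser — identical.
Codon 7: UAU Tyr / UAU Tyr — identical.
Codon 8: ACU Thr / ACU Thr — identical.
Codon 9: GCU Ala / GCU Ala — identical.
Codon 10: GCC Ala / GCA Ala — synonymous.
Nonsynonymous differences: 0.

0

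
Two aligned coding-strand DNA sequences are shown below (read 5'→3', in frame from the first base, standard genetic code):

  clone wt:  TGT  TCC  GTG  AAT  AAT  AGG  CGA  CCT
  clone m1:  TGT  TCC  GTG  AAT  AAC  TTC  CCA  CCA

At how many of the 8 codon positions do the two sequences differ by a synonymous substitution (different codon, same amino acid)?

2

Codon 1: TGT Cys / TGT Cys — identical.
Codon 2: TCC Ser / TCC Ser — identical.
Codon 3: GTG Val / GTG Val — identical.
Codon 4: AAT Asn / AAT Asn — identical.
Codon 5: AAT Asn / AAC Asn — synonymous.
Codon 6: AGG Arg / TTC Phe — nonsynonymous.
Codon 7: CGA Arg / CCA Pro — nonsynonymous.
Codon 8: CCT Pro / CCA Pro — synonymous.
Synonymous differences: 2.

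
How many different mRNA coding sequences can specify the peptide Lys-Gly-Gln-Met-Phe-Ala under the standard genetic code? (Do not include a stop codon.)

Lys: 2 codons.
Gly: 4 codons.
Gln: 2 codons.
Met: 1 codon.
Phe: 2 codons.
Ala: 4 codons.
2 × 4 × 2 × 1 × 2 × 4 = 128.

128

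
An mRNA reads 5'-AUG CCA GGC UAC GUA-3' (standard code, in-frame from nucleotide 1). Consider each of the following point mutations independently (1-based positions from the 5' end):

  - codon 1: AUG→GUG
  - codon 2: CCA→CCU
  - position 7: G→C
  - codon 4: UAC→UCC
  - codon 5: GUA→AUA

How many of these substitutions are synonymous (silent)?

1

Codon 1: AUG (Met) → GUG (Val) — missense.
Codon 2: CCA (Pro) → CCU (Pro) — synonymous.
Codon 3: GGC (Gly) → CGC (Arg) — missense.
Codon 4: UAC (Tyr) → UCC (Ser) — missense.
Codon 5: GUA (Val) → AUA (Ile) — missense.
Synonymous: 1 of 5.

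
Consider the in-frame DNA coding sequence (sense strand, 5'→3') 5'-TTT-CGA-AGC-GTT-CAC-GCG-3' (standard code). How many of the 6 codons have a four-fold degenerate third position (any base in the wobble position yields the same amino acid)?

3

Codon 1 TTT (Phe): third position 2-fold.
Codon 2 CGA (Arg): third position 4-fold.
Codon 3 AGC (Ser): third position 2-fold.
Codon 4 GTT (Val): third position 4-fold.
Codon 5 CAC (His): third position 2-fold.
Codon 6 GCG (Ala): third position 4-fold.
Four-fold degenerate third positions: 3.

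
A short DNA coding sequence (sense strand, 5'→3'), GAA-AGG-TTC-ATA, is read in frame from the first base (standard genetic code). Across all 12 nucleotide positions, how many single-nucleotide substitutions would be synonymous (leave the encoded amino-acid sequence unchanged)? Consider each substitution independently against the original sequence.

6

Codon 1 (GAA, Glu): 1 synonymous substitution.
Codon 2 (AGG, Arg): 2 synonymous substitutions.
Codon 3 (TTC, Phe): 1 synonymous substitution.
Codon 4 (ATA, Ile): 2 synonymous substitutions.
Total: 1 + 2 + 1 + 2 = 6.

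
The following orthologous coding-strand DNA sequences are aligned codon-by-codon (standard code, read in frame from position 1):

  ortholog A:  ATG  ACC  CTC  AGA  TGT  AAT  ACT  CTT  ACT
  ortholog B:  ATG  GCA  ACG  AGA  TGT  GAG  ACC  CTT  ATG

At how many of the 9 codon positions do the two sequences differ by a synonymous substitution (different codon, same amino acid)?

Codon 1: ATG Met / ATG Met — identical.
Codon 2: ACC Thr / GCA Ala — nonsynonymous.
Codon 3: CTC Leu / ACG Thr — nonsynonymous.
Codon 4: AGA Arg / AGA Arg — identical.
Codon 5: TGT Cys / TGT Cys — identical.
Codon 6: AAT Asn / GAG Glu — nonsynonymous.
Codon 7: ACT Thr / ACC Thr — synonymous.
Codon 8: CTT Leu / CTT Leu — identical.
Codon 9: ACT Thr / ATG Met — nonsynonymous.
Synonymous differences: 1.

1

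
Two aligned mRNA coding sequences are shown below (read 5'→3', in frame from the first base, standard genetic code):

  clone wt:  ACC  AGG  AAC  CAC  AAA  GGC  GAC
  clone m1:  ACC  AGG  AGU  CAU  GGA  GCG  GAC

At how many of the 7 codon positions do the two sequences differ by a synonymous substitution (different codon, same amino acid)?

Codon 1: ACC Thr / ACC Thr — identical.
Codon 2: AGG Arg / AGG Arg — identical.
Codon 3: AAC Asn / AGU Ser — nonsynonymous.
Codon 4: CAC His / CAU His — synonymous.
Codon 5: AAA Lys / GGA Gly — nonsynonymous.
Codon 6: GGC Gly / GCG Ala — nonsynonymous.
Codon 7: GAC Asp / GAC Asp — identical.
Synonymous differences: 1.

1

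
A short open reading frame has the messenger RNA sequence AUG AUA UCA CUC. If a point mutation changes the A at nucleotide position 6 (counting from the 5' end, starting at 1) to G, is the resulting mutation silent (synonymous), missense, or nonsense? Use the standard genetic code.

Position 6 falls in codon 2: AUA → Ile.
After the substitution the codon is AUG → Met.
Ile ≠ Met, so this is a missense mutation.

missense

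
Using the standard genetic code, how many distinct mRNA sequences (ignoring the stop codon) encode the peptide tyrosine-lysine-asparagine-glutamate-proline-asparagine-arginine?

768

Tyr: 2 codons.
Lys: 2 codons.
Asn: 2 codons.
Glu: 2 codons.
Pro: 4 codons.
Asn: 2 codons.
Arg: 6 codons.
2 × 2 × 2 × 2 × 4 × 2 × 6 = 768.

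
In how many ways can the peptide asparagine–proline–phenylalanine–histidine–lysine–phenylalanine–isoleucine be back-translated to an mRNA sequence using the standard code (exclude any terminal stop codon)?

Asn: 2 codons.
Pro: 4 codons.
Phe: 2 codons.
His: 2 codons.
Lys: 2 codons.
Phe: 2 codons.
Ile: 3 codons.
2 × 4 × 2 × 2 × 2 × 2 × 3 = 384.

384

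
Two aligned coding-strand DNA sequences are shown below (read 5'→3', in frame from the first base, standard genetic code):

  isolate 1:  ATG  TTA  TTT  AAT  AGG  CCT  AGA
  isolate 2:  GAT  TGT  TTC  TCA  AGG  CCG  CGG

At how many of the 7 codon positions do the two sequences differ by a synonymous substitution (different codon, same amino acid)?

Codon 1: ATG Met / GAT Asp — nonsynonymous.
Codon 2: TTA Leu / TGT Cys — nonsynonymous.
Codon 3: TTT Phe / TTC Phe — synonymous.
Codon 4: AAT Asn / TCA Ser — nonsynonymous.
Codon 5: AGG Arg / AGG Arg — identical.
Codon 6: CCT Pro / CCG Pro — synonymous.
Codon 7: AGA Arg / CGG Arg — synonymous.
Synonymous differences: 3.

3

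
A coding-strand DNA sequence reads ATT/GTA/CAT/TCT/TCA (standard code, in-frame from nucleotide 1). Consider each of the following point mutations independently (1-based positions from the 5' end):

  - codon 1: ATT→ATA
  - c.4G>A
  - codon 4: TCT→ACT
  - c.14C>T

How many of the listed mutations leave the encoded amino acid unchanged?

1

Codon 1: ATT (Ile) → ATA (Ile) — synonymous.
Codon 2: GTA (Val) → ATA (Ile) — missense.
Codon 4: TCT (Ser) → ACT (Thr) — missense.
Codon 5: TCA (Ser) → TTA (Leu) — missense.
Synonymous: 1 of 4.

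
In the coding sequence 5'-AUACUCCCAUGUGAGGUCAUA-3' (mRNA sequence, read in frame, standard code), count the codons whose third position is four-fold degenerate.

3

Codon 1 AUA (Ile): third position 3-fold.
Codon 2 CUC (Leu): third position 4-fold.
Codon 3 CCA (Pro): third position 4-fold.
Codon 4 UGU (Cys): third position 2-fold.
Codon 5 GAG (Glu): third position 2-fold.
Codon 6 GUC (Val): third position 4-fold.
Codon 7 AUA (Ile): third position 3-fold.
Four-fold degenerate third positions: 3.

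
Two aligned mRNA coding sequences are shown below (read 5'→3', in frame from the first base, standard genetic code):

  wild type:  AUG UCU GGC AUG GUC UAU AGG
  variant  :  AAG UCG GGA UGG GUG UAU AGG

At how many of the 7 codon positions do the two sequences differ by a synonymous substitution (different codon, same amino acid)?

Codon 1: AUG Met / AAG Lys — nonsynonymous.
Codon 2: UCU Ser / UCG Ser — synonymous.
Codon 3: GGC Gly / GGA Gly — synonymous.
Codon 4: AUG Met / UGG Trp — nonsynonymous.
Codon 5: GUC Val / GUG Val — synonymous.
Codon 6: UAU Tyr / UAU Tyr — identical.
Codon 7: AGG Arg / AGG Arg — identical.
Synonymous differences: 3.

3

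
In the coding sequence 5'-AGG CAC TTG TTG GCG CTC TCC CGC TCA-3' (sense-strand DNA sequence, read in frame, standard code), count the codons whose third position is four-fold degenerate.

Codon 1 AGG (Arg): third position 2-fold.
Codon 2 CAC (His): third position 2-fold.
Codon 3 TTG (Leu): third position 2-fold.
Codon 4 TTG (Leu): third position 2-fold.
Codon 5 GCG (Ala): third position 4-fold.
Codon 6 CTC (Leu): third position 4-fold.
Codon 7 TCC (Ser): third position 4-fold.
Codon 8 CGC (Arg): third position 4-fold.
Codon 9 TCA (Ser): third position 4-fold.
Four-fold degenerate third positions: 5.

5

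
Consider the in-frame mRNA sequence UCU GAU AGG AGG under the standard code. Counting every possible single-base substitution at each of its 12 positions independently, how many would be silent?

Codon 1 (UCU, Ser): 3 synonymous substitutions.
Codon 2 (GAU, Asp): 1 synonymous substitution.
Codon 3 (AGG, Arg): 2 synonymous substitutions.
Codon 4 (AGG, Arg): 2 synonymous substitutions.
Total: 3 + 1 + 2 + 2 = 8.

8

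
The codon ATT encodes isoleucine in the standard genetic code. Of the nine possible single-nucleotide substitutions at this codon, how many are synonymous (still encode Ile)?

2

Position 1: none → 0 synonymous.
Position 2: none → 0 synonymous.
Position 3: ATC, ATA → 2 synonymous.
Total: 0 + 0 + 2 = 2.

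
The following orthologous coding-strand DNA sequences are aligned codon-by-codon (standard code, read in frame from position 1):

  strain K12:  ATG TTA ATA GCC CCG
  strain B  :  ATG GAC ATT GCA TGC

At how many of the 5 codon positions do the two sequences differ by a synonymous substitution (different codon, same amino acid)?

Codon 1: ATG Met / ATG Met — identical.
Codon 2: TTA Leu / GAC Asp — nonsynonymous.
Codon 3: ATA Ile / ATT Ile — synonymous.
Codon 4: GCC Ala / GCA Ala — synonymous.
Codon 5: CCG Pro / TGC Cys — nonsynonymous.
Synonymous differences: 2.

2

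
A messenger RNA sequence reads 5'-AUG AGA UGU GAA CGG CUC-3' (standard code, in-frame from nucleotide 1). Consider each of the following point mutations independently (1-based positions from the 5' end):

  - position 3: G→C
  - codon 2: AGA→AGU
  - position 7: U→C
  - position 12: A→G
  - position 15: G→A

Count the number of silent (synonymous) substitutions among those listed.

Codon 1: AUG (Met) → AUC (Ile) — missense.
Codon 2: AGA (Arg) → AGU (Ser) — missense.
Codon 3: UGU (Cys) → CGU (Arg) — missense.
Codon 4: GAA (Glu) → GAG (Glu) — synonymous.
Codon 5: CGG (Arg) → CGA (Arg) — synonymous.
Synonymous: 2 of 5.

2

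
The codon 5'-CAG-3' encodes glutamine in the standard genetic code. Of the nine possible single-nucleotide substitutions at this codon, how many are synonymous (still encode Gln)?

Position 1: none → 0 synonymous.
Position 2: none → 0 synonymous.
Position 3: CAA → 1 synonymous.
Total: 0 + 0 + 1 = 1.

1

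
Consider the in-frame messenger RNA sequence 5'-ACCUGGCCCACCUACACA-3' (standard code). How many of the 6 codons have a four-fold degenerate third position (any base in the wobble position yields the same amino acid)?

Codon 1 ACC (Thr): third position 4-fold.
Codon 2 UGG (Trp): third position 1-fold.
Codon 3 CCC (Pro): third position 4-fold.
Codon 4 ACC (Thr): third position 4-fold.
Codon 5 UAC (Tyr): third position 2-fold.
Codon 6 ACA (Thr): third position 4-fold.
Four-fold degenerate third positions: 4.

4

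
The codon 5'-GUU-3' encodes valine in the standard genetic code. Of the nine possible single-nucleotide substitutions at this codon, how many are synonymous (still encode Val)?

Position 1: none → 0 synonymous.
Position 2: none → 0 synonymous.
Position 3: GUC, GUA, GUG → 3 synonymous.
Total: 0 + 0 + 3 = 3.

3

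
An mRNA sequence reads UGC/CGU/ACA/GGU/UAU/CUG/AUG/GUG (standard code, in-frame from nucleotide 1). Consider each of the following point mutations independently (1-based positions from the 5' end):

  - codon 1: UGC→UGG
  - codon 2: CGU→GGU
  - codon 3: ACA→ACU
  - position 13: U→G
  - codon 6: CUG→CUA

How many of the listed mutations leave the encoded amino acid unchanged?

Codon 1: UGC (Cys) → UGG (Trp) — missense.
Codon 2: CGU (Arg) → GGU (Gly) — missense.
Codon 3: ACA (Thr) → ACU (Thr) — synonymous.
Codon 5: UAU (Tyr) → GAU (Asp) — missense.
Codon 6: CUG (Leu) → CUA (Leu) — synonymous.
Synonymous: 2 of 5.

2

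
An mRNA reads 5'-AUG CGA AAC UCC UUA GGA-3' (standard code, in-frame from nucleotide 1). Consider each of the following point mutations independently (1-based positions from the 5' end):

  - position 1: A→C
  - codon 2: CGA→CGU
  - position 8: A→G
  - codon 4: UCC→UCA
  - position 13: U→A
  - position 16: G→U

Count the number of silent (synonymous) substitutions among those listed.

Codon 1: AUG (Met) → CUG (Leu) — missense.
Codon 2: CGA (Arg) → CGU (Arg) — synonymous.
Codon 3: AAC (Asn) → AGC (Ser) — missense.
Codon 4: UCC (Ser) → UCA (Ser) — synonymous.
Codon 5: UUA (Leu) → AUA (Ile) — missense.
Codon 6: GGA (Gly) → UGA (Stop) — nonsense.
Synonymous: 2 of 6.

2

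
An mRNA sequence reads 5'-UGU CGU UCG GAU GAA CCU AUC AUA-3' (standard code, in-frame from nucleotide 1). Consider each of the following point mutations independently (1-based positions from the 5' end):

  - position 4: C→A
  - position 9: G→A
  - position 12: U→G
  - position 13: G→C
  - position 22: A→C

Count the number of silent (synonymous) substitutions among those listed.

Codon 2: CGU (Arg) → AGU (Ser) — missense.
Codon 3: UCG (Ser) → UCA (Ser) — synonymous.
Codon 4: GAU (Asp) → GAG (Glu) — missense.
Codon 5: GAA (Glu) → CAA (Gln) — missense.
Codon 8: AUA (Ile) → CUA (Leu) — missense.
Synonymous: 1 of 5.

1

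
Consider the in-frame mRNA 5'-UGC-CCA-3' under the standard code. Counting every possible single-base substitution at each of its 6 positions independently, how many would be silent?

4

Codon 1 (UGC, Cys): 1 synonymous substitution.
Codon 2 (CCA, Pro): 3 synonymous substitutions.
Total: 1 + 3 = 4.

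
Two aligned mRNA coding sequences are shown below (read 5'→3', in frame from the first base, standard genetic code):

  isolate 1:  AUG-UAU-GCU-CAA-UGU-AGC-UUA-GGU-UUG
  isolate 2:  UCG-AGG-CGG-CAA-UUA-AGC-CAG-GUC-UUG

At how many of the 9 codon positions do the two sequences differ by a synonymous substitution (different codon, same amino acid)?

Codon 1: AUG Met / UCG Ser — nonsynonymous.
Codon 2: UAU Tyr / AGG Arg — nonsynonymous.
Codon 3: GCU Ala / CGG Arg — nonsynonymous.
Codon 4: CAA Gln / CAA Gln — identical.
Codon 5: UGU Cys / UUA Leu — nonsynonymous.
Codon 6: AGC Ser / AGC Ser — identical.
Codon 7: UUA Leu / CAG Gln — nonsynonymous.
Codon 8: GGU Gly / GUC Val — nonsynonymous.
Codon 9: UUG Leu / UUG Leu — identical.
Synonymous differences: 0.

0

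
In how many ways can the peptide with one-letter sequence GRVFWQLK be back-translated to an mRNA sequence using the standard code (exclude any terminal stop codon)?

4608

Gly: 4 codons.
Arg: 6 codons.
Val: 4 codons.
Phe: 2 codons.
Trp: 1 codon.
Gln: 2 codons.
Leu: 6 codons.
Lys: 2 codons.
4 × 6 × 4 × 2 × 1 × 2 × 6 × 2 = 4608.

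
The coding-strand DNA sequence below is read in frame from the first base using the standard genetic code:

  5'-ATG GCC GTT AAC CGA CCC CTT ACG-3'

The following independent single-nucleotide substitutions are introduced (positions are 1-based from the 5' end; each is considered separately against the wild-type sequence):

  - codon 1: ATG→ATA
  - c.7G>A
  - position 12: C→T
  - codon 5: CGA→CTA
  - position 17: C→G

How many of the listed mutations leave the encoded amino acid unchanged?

1

Codon 1: ATG (Met) → ATA (Ile) — missense.
Codon 3: GTT (Val) → ATT (Ile) — missense.
Codon 4: AAC (Asn) → AAT (Asn) — synonymous.
Codon 5: CGA (Arg) → CTA (Leu) — missense.
Codon 6: CCC (Pro) → CGC (Arg) — missense.
Synonymous: 1 of 5.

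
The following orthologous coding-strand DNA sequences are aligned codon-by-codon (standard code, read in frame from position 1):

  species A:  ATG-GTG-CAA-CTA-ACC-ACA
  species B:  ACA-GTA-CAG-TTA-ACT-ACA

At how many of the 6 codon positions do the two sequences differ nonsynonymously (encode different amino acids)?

1

Codon 1: ATG Met / ACA Thr — nonsynonymous.
Codon 2: GTG Val / GTA Val — synonymous.
Codon 3: CAA Gln / CAG Gln — synonymous.
Codon 4: CTA Leu / TTA Leu — synonymous.
Codon 5: ACC Thr / ACT Thr — synonymous.
Codon 6: ACA Thr / ACA Thr — identical.
Nonsynonymous differences: 1.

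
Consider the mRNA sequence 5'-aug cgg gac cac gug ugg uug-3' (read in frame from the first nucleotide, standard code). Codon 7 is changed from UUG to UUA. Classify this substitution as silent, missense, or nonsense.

Position 21 falls in codon 7: UUG → Leu.
After the substitution the codon is UUA → Leu.
Both encode Leu, so the change is synonymous.

silent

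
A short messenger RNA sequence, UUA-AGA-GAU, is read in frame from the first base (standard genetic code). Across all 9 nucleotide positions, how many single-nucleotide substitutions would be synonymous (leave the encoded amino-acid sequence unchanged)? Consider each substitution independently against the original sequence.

Codon 1 (UUA, Leu): 2 synonymous substitutions.
Codon 2 (AGA, Arg): 2 synonymous substitutions.
Codon 3 (GAU, Asp): 1 synonymous substitution.
Total: 2 + 2 + 1 = 5.

5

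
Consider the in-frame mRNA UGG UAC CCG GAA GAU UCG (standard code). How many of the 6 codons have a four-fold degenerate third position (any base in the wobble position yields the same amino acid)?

2

Codon 1 UGG (Trp): third position 1-fold.
Codon 2 UAC (Tyr): third position 2-fold.
Codon 3 CCG (Pro): third position 4-fold.
Codon 4 GAA (Glu): third position 2-fold.
Codon 5 GAU (Asp): third position 2-fold.
Codon 6 UCG (Ser): third position 4-fold.
Four-fold degenerate third positions: 2.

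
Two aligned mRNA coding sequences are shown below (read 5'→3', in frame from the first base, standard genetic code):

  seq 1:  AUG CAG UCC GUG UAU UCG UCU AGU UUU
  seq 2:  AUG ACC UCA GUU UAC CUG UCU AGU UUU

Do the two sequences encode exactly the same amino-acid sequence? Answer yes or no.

Codon 1: AUG Met / AUG Met — identical.
Codon 2: CAG Gln / ACC Thr — nonsynonymous.
Codon 3: UCC Ser / UCA Ser — synonymous.
Codon 4: GUG Val / GUU Val — synonymous.
Codon 5: UAU Tyr / UAC Tyr — synonymous.
Codon 6: UCG Ser / CUG Leu — nonsynonymous.
Codon 7: UCU Ser / UCU Ser — identical.
Codon 8: AGU Ser / AGU Ser — identical.
Codon 9: UUU Phe / UUU Phe — identical.
Nonsynonymous differences: 2 → different protein.

no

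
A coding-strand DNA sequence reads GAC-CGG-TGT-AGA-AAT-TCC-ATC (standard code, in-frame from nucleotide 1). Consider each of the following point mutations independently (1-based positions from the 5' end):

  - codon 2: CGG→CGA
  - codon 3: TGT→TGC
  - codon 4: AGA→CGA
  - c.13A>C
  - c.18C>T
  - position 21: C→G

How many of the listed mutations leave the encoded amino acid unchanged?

Codon 2: CGG (Arg) → CGA (Arg) — synonymous.
Codon 3: TGT (Cys) → TGC (Cys) — synonymous.
Codon 4: AGA (Arg) → CGA (Arg) — synonymous.
Codon 5: AAT (Asn) → CAT (His) — missense.
Codon 6: TCC (Ser) → TCT (Ser) — synonymous.
Codon 7: ATC (Ile) → ATG (Met) — missense.
Synonymous: 4 of 6.

4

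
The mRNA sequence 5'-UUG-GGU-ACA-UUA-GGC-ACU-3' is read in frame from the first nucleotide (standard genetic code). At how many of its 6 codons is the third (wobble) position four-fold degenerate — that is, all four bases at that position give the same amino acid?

4

Codon 1 UUG (Leu): third position 2-fold.
Codon 2 GGU (Gly): third position 4-fold.
Codon 3 ACA (Thr): third position 4-fold.
Codon 4 UUA (Leu): third position 2-fold.
Codon 5 GGC (Gly): third position 4-fold.
Codon 6 ACU (Thr): third position 4-fold.
Four-fold degenerate third positions: 4.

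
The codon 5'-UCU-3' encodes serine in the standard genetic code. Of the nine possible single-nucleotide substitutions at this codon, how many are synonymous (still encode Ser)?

Position 1: none → 0 synonymous.
Position 2: none → 0 synonymous.
Position 3: UCC, UCA, UCG → 3 synonymous.
Total: 0 + 0 + 3 = 3.

3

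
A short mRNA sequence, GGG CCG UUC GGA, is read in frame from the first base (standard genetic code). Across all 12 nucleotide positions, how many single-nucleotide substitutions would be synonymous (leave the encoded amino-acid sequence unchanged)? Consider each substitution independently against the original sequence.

Codon 1 (GGG, Gly): 3 synonymous substitutions.
Codon 2 (CCG, Pro): 3 synonymous substitutions.
Codon 3 (UUC, Phe): 1 synonymous substitution.
Codon 4 (GGA, Gly): 3 synonymous substitutions.
Total: 3 + 3 + 1 + 3 = 10.

10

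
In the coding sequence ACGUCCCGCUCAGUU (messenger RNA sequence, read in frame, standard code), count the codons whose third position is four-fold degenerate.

5

Codon 1 ACG (Thr): third position 4-fold.
Codon 2 UCC (Ser): third position 4-fold.
Codon 3 CGC (Arg): third position 4-fold.
Codon 4 UCA (Ser): third position 4-fold.
Codon 5 GUU (Val): third position 4-fold.
Four-fold degenerate third positions: 5.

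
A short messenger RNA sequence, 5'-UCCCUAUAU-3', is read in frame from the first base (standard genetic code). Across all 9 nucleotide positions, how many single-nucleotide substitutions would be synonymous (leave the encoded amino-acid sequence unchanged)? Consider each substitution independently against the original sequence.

8

Codon 1 (UCC, Ser): 3 synonymous substitutions.
Codon 2 (CUA, Leu): 4 synonymous substitutions.
Codon 3 (UAU, Tyr): 1 synonymous substitution.
Total: 3 + 4 + 1 = 8.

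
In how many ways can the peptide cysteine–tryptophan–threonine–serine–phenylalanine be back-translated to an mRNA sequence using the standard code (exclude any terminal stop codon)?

96

Cys: 2 codons.
Trp: 1 codon.
Thr: 4 codons.
Ser: 6 codons.
Phe: 2 codons.
2 × 1 × 4 × 6 × 2 = 96.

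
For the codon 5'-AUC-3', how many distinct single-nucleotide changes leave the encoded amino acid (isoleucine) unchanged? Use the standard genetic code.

Position 1: none → 0 synonymous.
Position 2: none → 0 synonymous.
Position 3: AUU, AUA → 2 synonymous.
Total: 0 + 0 + 2 = 2.

2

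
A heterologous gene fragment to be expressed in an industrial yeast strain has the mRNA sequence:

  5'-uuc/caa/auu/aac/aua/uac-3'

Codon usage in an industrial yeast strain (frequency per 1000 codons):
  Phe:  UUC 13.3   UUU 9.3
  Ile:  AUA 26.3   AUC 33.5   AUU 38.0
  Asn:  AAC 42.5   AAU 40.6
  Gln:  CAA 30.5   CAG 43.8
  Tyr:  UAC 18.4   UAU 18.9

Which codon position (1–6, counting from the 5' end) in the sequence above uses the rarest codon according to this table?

Codon 1 UUC (Phe): 13.3 per 1000.
Codon 2 CAA (Gln): 30.5 per 1000.
Codon 3 AUU (Ile): 38.0 per 1000.
Codon 4 AAC (Asn): 42.5 per 1000.
Codon 5 AUA (Ile): 26.3 per 1000.
Codon 6 UAC (Tyr): 18.4 per 1000.
Lowest frequency is 13.3 at codon 1.

1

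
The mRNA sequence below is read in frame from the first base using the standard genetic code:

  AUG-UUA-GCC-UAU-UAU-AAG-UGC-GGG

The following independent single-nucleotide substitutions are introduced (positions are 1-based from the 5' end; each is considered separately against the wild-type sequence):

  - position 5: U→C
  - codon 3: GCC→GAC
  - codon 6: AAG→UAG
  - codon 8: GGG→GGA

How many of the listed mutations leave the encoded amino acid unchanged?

1

Codon 2: UUA (Leu) → UCA (Ser) — missense.
Codon 3: GCC (Ala) → GAC (Asp) — missense.
Codon 6: AAG (Lys) → UAG (Stop) — nonsense.
Codon 8: GGG (Gly) → GGA (Gly) — synonymous.
Synonymous: 1 of 4.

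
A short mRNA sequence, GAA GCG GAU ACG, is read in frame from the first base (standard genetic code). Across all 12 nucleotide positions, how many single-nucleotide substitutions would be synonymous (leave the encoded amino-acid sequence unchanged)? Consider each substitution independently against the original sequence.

8

Codon 1 (GAA, Glu): 1 synonymous substitution.
Codon 2 (GCG, Ala): 3 synonymous substitutions.
Codon 3 (GAU, Asp): 1 synonymous substitution.
Codon 4 (ACG, Thr): 3 synonymous substitutions.
Total: 1 + 3 + 1 + 3 = 8.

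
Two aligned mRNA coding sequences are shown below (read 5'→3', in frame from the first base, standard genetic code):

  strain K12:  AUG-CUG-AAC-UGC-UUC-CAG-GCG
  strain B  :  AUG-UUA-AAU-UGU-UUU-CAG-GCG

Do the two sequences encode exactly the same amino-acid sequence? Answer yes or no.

Codon 1: AUG Met / AUG Met — identical.
Codon 2: CUG Leu / UUA Leu — synonymous.
Codon 3: AAC Asn / AAU Asn — synonymous.
Codon 4: UGC Cys / UGU Cys — synonymous.
Codon 5: UUC Phe / UUU Phe — synonymous.
Codon 6: CAG Gln / CAG Gln — identical.
Codon 7: GCG Ala / GCG Ala — identical.
Nonsynonymous differences: 0 → same protein.

yes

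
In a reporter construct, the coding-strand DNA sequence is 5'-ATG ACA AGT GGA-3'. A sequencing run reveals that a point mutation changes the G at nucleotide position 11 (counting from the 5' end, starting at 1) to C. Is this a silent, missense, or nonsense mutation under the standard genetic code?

missense

Position 11 falls in codon 4: GGA → Gly.
After the substitution the codon is GCA → Ala.
Gly ≠ Ala, so this is a missense mutation.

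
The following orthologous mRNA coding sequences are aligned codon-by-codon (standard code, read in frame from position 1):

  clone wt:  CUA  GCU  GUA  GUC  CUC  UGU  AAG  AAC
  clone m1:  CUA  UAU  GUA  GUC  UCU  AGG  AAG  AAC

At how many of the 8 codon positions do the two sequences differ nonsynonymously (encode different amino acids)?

Codon 1: CUA Leu / CUA Leu — identical.
Codon 2: GCU Ala / UAU Tyr — nonsynonymous.
Codon 3: GUA Val / GUA Val — identical.
Codon 4: GUC Val / GUC Val — identical.
Codon 5: CUC Leu / UCU Ser — nonsynonymous.
Codon 6: UGU Cys / AGG Arg — nonsynonymous.
Codon 7: AAG Lys / AAG Lys — identical.
Codon 8: AAC Asn / AAC Asn — identical.
Nonsynonymous differences: 3.

3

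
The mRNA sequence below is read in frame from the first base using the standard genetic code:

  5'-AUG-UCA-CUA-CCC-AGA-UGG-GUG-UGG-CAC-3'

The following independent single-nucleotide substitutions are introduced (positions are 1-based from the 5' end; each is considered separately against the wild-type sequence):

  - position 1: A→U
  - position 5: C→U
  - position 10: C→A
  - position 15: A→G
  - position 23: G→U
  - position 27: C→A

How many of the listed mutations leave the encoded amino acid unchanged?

1

Codon 1: AUG (Met) → UUG (Leu) — missense.
Codon 2: UCA (Ser) → UUA (Leu) — missense.
Codon 4: CCC (Pro) → ACC (Thr) — missense.
Codon 5: AGA (Arg) → AGG (Arg) — synonymous.
Codon 8: UGG (Trp) → UUG (Leu) — missense.
Codon 9: CAC (His) → CAA (Gln) — missense.
Synonymous: 1 of 6.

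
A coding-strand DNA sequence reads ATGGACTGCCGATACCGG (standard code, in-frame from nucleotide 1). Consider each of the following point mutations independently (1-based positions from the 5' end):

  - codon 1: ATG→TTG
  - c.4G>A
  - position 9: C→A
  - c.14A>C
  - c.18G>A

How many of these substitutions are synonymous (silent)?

1

Codon 1: ATG (Met) → TTG (Leu) — missense.
Codon 2: GAC (Asp) → AAC (Asn) — missense.
Codon 3: TGC (Cys) → TGA (Stop) — nonsense.
Codon 5: TAC (Tyr) → TCC (Ser) — missense.
Codon 6: CGG (Arg) → CGA (Arg) — synonymous.
Synonymous: 1 of 5.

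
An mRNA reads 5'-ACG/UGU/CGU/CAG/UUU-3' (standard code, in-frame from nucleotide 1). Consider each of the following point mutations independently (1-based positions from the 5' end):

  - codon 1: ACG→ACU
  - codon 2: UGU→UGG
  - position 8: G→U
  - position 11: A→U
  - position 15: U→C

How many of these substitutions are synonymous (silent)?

2

Codon 1: ACG (Thr) → ACU (Thr) — synonymous.
Codon 2: UGU (Cys) → UGG (Trp) — missense.
Codon 3: CGU (Arg) → CUU (Leu) — missense.
Codon 4: CAG (Gln) → CUG (Leu) — missense.
Codon 5: UUU (Phe) → UUC (Phe) — synonymous.
Synonymous: 2 of 5.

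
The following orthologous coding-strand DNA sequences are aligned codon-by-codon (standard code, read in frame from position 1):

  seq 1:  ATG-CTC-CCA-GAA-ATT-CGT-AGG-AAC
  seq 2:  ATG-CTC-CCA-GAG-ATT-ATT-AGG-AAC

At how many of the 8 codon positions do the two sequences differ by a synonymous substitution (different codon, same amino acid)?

Codon 1: ATG Met / ATG Met — identical.
Codon 2: CTC Leu / CTC Leu — identical.
Codon 3: CCA Pro / CCA Pro — identical.
Codon 4: GAA Glu / GAG Glu — synonymous.
Codon 5: ATT Ile / ATT Ile — identical.
Codon 6: CGT Arg / ATT Ile — nonsynonymous.
Codon 7: AGG Arg / AGG Arg — identical.
Codon 8: AAC Asn / AAC Asn — identical.
Synonymous differences: 1.

1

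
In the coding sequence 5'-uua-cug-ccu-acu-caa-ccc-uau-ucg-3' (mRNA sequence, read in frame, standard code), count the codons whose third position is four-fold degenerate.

Codon 1 UUA (Leu): third position 2-fold.
Codon 2 CUG (Leu): third position 4-fold.
Codon 3 CCU (Pro): third position 4-fold.
Codon 4 ACU (Thr): third position 4-fold.
Codon 5 CAA (Gln): third position 2-fold.
Codon 6 CCC (Pro): third position 4-fold.
Codon 7 UAU (Tyr): third position 2-fold.
Codon 8 UCG (Ser): third position 4-fold.
Four-fold degenerate third positions: 5.

5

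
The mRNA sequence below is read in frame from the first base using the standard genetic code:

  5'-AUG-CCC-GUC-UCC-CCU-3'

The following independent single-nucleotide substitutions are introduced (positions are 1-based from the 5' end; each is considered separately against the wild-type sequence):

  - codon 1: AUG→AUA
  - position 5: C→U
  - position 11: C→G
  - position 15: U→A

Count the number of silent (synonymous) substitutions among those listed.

1

Codon 1: AUG (Met) → AUA (Ile) — missense.
Codon 2: CCC (Pro) → CUC (Leu) — missense.
Codon 4: UCC (Ser) → UGC (Cys) — missense.
Codon 5: CCU (Pro) → CCA (Pro) — synonymous.
Synonymous: 1 of 4.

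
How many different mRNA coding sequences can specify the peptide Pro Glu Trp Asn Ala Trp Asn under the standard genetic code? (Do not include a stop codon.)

Pro: 4 codons.
Glu: 2 codons.
Trp: 1 codon.
Asn: 2 codons.
Ala: 4 codons.
Trp: 1 codon.
Asn: 2 codons.
4 × 2 × 1 × 2 × 4 × 1 × 2 = 128.

128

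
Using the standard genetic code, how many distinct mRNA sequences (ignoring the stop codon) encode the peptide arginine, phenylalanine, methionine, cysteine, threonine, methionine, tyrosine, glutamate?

384

Arg: 6 codons.
Phe: 2 codons.
Met: 1 codon.
Cys: 2 codons.
Thr: 4 codons.
Met: 1 codon.
Tyr: 2 codons.
Glu: 2 codons.
6 × 2 × 1 × 2 × 4 × 1 × 2 × 2 = 384.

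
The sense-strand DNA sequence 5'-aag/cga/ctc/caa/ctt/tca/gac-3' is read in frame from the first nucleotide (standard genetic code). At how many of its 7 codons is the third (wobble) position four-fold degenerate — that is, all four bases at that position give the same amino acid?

4

Codon 1 AAG (Lys): third position 2-fold.
Codon 2 CGA (Arg): third position 4-fold.
Codon 3 CTC (Leu): third position 4-fold.
Codon 4 CAA (Gln): third position 2-fold.
Codon 5 CTT (Leu): third position 4-fold.
Codon 6 TCA (Ser): third position 4-fold.
Codon 7 GAC (Asp): third position 2-fold.
Four-fold degenerate third positions: 4.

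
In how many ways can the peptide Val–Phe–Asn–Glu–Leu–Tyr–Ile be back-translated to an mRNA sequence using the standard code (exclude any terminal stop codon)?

Val: 4 codons.
Phe: 2 codons.
Asn: 2 codons.
Glu: 2 codons.
Leu: 6 codons.
Tyr: 2 codons.
Ile: 3 codons.
4 × 2 × 2 × 2 × 6 × 2 × 3 = 1152.

1152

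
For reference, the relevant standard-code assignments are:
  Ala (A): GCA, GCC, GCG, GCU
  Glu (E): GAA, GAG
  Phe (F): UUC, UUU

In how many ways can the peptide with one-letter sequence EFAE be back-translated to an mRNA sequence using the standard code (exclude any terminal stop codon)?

Glu: 2 codons.
Phe: 2 codons.
Ala: 4 codons.
Glu: 2 codons.
2 × 2 × 4 × 2 = 32.

32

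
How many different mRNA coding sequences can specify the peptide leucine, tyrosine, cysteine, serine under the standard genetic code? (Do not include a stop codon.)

144

Leu: 6 codons.
Tyr: 2 codons.
Cys: 2 codons.
Ser: 6 codons.
6 × 2 × 2 × 6 = 144.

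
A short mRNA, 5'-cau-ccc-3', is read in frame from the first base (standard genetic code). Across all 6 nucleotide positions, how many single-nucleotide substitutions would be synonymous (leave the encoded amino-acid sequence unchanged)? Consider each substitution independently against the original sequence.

Codon 1 (CAU, His): 1 synonymous substitution.
Codon 2 (CCC, Pro): 3 synonymous substitutions.
Total: 1 + 3 = 4.

4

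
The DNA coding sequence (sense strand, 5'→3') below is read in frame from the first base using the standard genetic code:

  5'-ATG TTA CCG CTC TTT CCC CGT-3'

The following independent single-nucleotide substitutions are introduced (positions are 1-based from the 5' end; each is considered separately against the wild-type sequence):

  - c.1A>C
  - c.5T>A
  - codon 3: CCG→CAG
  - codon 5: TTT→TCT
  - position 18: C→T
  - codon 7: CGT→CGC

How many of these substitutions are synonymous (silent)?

2

Codon 1: ATG (Met) → CTG (Leu) — missense.
Codon 2: TTA (Leu) → TAA (Stop) — nonsense.
Codon 3: CCG (Pro) → CAG (Gln) — missense.
Codon 5: TTT (Phe) → TCT (Ser) — missense.
Codon 6: CCC (Pro) → CCT (Pro) — synonymous.
Codon 7: CGT (Arg) → CGC (Arg) — synonymous.
Synonymous: 2 of 6.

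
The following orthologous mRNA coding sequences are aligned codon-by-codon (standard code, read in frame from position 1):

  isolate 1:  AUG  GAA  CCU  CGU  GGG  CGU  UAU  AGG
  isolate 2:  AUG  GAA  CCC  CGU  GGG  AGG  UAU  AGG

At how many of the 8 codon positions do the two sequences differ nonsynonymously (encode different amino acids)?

Codon 1: AUG Met / AUG Met — identical.
Codon 2: GAA Glu / GAA Glu — identical.
Codon 3: CCU Pro / CCC Pro — synonymous.
Codon 4: CGU Arg / CGU Arg — identical.
Codon 5: GGG Gly / GGG Gly — identical.
Codon 6: CGU Arg / AGG Arg — synonymous.
Codon 7: UAU Tyr / UAU Tyr — identical.
Codon 8: AGG Arg / AGG Arg — identical.
Nonsynonymous differences: 0.

0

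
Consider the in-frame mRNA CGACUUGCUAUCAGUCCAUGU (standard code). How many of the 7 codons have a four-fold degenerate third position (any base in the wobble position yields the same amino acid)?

4

Codon 1 CGA (Arg): third position 4-fold.
Codon 2 CUU (Leu): third position 4-fold.
Codon 3 GCU (Ala): third position 4-fold.
Codon 4 AUC (Ile): third position 3-fold.
Codon 5 AGU (Ser): third position 2-fold.
Codon 6 CCA (Pro): third position 4-fold.
Codon 7 UGU (Cys): third position 2-fold.
Four-fold degenerate third positions: 4.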